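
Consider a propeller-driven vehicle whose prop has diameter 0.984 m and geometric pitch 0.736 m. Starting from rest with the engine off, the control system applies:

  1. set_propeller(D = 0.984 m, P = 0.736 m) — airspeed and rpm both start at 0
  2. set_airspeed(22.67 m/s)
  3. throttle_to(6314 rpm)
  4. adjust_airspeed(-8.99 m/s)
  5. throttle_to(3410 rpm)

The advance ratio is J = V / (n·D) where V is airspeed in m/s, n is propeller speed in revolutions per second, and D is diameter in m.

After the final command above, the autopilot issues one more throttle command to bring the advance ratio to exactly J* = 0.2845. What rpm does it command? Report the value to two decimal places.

rpm = 2931.97

set_propeller: D = 0.984 m, P = 0.736 m (p = P/D = 0.747967); state ← (V=0, rpm=0)
set_airspeed(22.67): V ← 22.67 m/s
throttle_to(6314): rpm ← 6314
adjust_airspeed(-8.99): V ← 22.67 -8.99 = 13.68 m/s
throttle_to(3410): rpm ← 3410
final state: V = 13.68 m/s, rpm = 3410 → n = rpm/60 = 56.833333 rev/s
target J* = 0.2845; solve J* = V/(n·D) for n: n = V/(J*·D) = 13.68/(0.2845 × 0.984) = 48.866218 rev/s
rpm = 60·n = 2931.973081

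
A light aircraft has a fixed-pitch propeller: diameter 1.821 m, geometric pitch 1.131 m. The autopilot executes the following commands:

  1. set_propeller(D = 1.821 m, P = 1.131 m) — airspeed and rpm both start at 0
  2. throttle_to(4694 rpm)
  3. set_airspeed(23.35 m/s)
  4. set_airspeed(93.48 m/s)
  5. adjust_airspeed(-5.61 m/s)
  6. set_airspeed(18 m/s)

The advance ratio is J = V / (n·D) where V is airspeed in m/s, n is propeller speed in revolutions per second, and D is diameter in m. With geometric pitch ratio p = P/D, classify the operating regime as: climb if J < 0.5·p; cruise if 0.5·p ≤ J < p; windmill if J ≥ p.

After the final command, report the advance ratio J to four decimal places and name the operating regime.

set_propeller: D = 1.821 m, P = 1.131 m (p = P/D = 0.621087); state ← (V=0, rpm=0)
throttle_to(4694): rpm ← 4694
set_airspeed(23.35): V ← 23.35 m/s
set_airspeed(93.48): V ← 93.48 m/s
adjust_airspeed(-5.61): V ← 93.48 -5.61 = 87.87 m/s
set_airspeed(18): V ← 18 m/s
final state: V = 18 m/s, rpm = 4694 → n = rpm/60 = 78.233333 rev/s
J = V / (n·D) = 18 / (78.233333 × 1.821) = 0.126349
regime bands: climb J<0.3105 | cruise [0.3105, 0.6211) | windmill J≥0.6211
J = 0.1263 → climb

J = 0.1263, regime = climb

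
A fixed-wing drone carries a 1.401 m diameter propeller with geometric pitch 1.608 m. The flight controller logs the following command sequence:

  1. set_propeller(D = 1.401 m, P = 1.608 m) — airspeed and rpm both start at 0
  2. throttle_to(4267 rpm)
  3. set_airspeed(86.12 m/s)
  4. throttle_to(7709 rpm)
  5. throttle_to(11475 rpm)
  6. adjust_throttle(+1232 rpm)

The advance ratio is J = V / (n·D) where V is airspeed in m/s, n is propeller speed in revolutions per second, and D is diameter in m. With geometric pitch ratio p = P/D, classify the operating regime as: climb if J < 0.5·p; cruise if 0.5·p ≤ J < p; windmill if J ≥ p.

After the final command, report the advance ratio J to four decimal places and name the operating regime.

J = 0.2903, regime = climb

set_propeller: D = 1.401 m, P = 1.608 m (p = P/D = 1.147752); state ← (V=0, rpm=0)
throttle_to(4267): rpm ← 4267
set_airspeed(86.12): V ← 86.12 m/s
throttle_to(7709): rpm ← 7709
throttle_to(11475): rpm ← 11475
adjust_throttle(+1232): rpm ← 11475 +1232 = 12707
final state: V = 86.12 m/s, rpm = 12707 → n = rpm/60 = 211.783333 rev/s
J = V / (n·D) = 86.12 / (211.783333 × 1.401) = 0.290251
regime bands: climb J<0.5739 | cruise [0.5739, 1.1478) | windmill J≥1.1478
J = 0.2903 → climb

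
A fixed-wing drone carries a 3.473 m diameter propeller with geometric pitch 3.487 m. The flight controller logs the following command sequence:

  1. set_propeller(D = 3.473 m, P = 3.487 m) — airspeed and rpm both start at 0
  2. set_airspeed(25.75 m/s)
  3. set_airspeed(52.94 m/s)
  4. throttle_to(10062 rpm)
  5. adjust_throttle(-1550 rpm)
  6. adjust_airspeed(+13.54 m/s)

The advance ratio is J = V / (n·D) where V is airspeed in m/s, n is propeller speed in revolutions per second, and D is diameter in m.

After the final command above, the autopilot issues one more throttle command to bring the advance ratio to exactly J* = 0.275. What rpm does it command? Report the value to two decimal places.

rpm = 4176.43

set_propeller: D = 3.473 m, P = 3.487 m (p = P/D = 1.004031); state ← (V=0, rpm=0)
set_airspeed(25.75): V ← 25.75 m/s
set_airspeed(52.94): V ← 52.94 m/s
throttle_to(10062): rpm ← 10062
adjust_throttle(-1550): rpm ← 10062 -1550 = 8512
adjust_airspeed(+13.54): V ← 52.94 +13.54 = 66.48 m/s
final state: V = 66.48 m/s, rpm = 8512 → n = rpm/60 = 141.866667 rev/s
target J* = 0.275; solve J* = V/(n·D) for n: n = V/(J*·D) = 66.48/(0.275 × 3.473) = 69.607099 rev/s
rpm = 60·n = 4176.425935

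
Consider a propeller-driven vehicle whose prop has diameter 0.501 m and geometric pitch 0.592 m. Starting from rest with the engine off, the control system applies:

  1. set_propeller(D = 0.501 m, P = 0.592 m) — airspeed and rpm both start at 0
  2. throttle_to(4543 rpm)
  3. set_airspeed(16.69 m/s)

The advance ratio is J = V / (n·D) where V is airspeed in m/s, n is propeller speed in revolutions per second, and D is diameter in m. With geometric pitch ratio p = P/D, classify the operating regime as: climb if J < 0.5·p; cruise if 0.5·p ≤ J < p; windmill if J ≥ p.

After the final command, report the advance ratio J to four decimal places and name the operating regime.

J = 0.4400, regime = climb

set_propeller: D = 0.501 m, P = 0.592 m (p = P/D = 1.181637); state ← (V=0, rpm=0)
throttle_to(4543): rpm ← 4543
set_airspeed(16.69): V ← 16.69 m/s
final state: V = 16.69 m/s, rpm = 4543 → n = rpm/60 = 75.716667 rev/s
J = V / (n·D) = 16.69 / (75.716667 × 0.501) = 0.439974
regime bands: climb J<0.5908 | cruise [0.5908, 1.1816) | windmill J≥1.1816
J = 0.4400 → climb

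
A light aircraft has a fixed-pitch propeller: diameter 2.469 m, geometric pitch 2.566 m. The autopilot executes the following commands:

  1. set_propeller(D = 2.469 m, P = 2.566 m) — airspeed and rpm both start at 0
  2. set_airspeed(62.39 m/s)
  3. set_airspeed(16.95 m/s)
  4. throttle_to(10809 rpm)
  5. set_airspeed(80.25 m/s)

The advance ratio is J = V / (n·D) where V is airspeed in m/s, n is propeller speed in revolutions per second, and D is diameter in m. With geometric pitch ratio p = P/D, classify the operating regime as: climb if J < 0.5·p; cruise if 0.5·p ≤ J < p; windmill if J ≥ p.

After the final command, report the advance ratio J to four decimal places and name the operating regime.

set_propeller: D = 2.469 m, P = 2.566 m (p = P/D = 1.039287); state ← (V=0, rpm=0)
set_airspeed(62.39): V ← 62.39 m/s
set_airspeed(16.95): V ← 16.95 m/s
throttle_to(10809): rpm ← 10809
set_airspeed(80.25): V ← 80.25 m/s
final state: V = 80.25 m/s, rpm = 10809 → n = rpm/60 = 180.150000 rev/s
J = V / (n·D) = 80.25 / (180.150000 × 2.469) = 0.180422
regime bands: climb J<0.5196 | cruise [0.5196, 1.0393) | windmill J≥1.0393
J = 0.1804 → climb

J = 0.1804, regime = climb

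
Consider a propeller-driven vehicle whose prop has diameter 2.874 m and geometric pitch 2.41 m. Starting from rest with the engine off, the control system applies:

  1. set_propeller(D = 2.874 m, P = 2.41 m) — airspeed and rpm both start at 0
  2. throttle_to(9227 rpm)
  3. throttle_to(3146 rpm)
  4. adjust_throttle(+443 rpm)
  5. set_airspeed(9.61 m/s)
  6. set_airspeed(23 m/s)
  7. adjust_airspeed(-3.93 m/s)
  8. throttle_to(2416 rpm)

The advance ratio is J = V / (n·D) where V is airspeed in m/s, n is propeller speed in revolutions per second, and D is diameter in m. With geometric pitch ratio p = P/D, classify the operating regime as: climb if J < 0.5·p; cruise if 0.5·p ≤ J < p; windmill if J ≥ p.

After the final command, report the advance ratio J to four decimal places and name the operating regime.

set_propeller: D = 2.874 m, P = 2.41 m (p = P/D = 0.838553); state ← (V=0, rpm=0)
throttle_to(9227): rpm ← 9227
throttle_to(3146): rpm ← 3146
adjust_throttle(+443): rpm ← 3146 +443 = 3589
set_airspeed(9.61): V ← 9.61 m/s
set_airspeed(23): V ← 23 m/s
adjust_airspeed(-3.93): V ← 23 -3.93 = 19.07 m/s
throttle_to(2416): rpm ← 2416
final state: V = 19.07 m/s, rpm = 2416 → n = rpm/60 = 40.266667 rev/s
J = V / (n·D) = 19.07 / (40.266667 × 2.874) = 0.164785
regime bands: climb J<0.4193 | cruise [0.4193, 0.8386) | windmill J≥0.8386
J = 0.1648 → climb

J = 0.1648, regime = climb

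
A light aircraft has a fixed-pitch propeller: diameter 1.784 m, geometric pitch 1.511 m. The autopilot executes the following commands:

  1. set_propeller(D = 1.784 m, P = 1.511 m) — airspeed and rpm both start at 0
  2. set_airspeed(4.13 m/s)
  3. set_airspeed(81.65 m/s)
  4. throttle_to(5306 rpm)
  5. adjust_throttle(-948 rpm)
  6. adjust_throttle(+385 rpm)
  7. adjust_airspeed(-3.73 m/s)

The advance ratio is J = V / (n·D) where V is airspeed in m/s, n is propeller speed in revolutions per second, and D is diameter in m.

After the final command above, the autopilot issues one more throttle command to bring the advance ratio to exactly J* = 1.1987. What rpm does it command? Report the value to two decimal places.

set_propeller: D = 1.784 m, P = 1.511 m (p = P/D = 0.846973); state ← (V=0, rpm=0)
set_airspeed(4.13): V ← 4.13 m/s
set_airspeed(81.65): V ← 81.65 m/s
throttle_to(5306): rpm ← 5306
adjust_throttle(-948): rpm ← 5306 -948 = 4358
adjust_throttle(+385): rpm ← 4358 +385 = 4743
adjust_airspeed(-3.73): V ← 81.65 -3.73 = 77.92 m/s
final state: V = 77.92 m/s, rpm = 4743 → n = rpm/60 = 79.050000 rev/s
target J* = 1.1987; solve J* = V/(n·D) for n: n = V/(J*·D) = 77.92/(1.1987 × 1.784) = 36.437082 rev/s
rpm = 60·n = 2186.224913

rpm = 2186.22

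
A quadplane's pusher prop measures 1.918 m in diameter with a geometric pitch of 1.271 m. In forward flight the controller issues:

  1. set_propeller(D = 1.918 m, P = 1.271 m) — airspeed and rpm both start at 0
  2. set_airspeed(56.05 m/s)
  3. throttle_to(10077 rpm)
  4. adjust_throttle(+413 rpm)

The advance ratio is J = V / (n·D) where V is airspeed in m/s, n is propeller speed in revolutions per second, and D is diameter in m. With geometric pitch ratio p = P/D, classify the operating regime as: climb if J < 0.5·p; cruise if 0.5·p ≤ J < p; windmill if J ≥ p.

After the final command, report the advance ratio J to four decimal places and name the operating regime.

set_propeller: D = 1.918 m, P = 1.271 m (p = P/D = 0.662669); state ← (V=0, rpm=0)
set_airspeed(56.05): V ← 56.05 m/s
throttle_to(10077): rpm ← 10077
adjust_throttle(+413): rpm ← 10077 +413 = 10490
final state: V = 56.05 m/s, rpm = 10490 → n = rpm/60 = 174.833333 rev/s
J = V / (n·D) = 56.05 / (174.833333 × 1.918) = 0.167149
regime bands: climb J<0.3313 | cruise [0.3313, 0.6627) | windmill J≥0.6627
J = 0.1671 → climb

J = 0.1671, regime = climb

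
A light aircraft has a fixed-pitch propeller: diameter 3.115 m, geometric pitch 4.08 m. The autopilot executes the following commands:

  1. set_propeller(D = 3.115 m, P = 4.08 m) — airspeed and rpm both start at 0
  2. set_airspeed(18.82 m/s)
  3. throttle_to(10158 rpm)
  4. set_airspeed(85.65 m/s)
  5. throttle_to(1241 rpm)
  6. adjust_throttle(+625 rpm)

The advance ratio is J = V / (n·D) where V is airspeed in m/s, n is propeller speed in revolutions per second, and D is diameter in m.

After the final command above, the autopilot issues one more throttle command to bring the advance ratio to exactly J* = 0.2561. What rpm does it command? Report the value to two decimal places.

rpm = 6441.86

set_propeller: D = 3.115 m, P = 4.08 m (p = P/D = 1.309791); state ← (V=0, rpm=0)
set_airspeed(18.82): V ← 18.82 m/s
throttle_to(10158): rpm ← 10158
set_airspeed(85.65): V ← 85.65 m/s
throttle_to(1241): rpm ← 1241
adjust_throttle(+625): rpm ← 1241 +625 = 1866
final state: V = 85.65 m/s, rpm = 1866 → n = rpm/60 = 31.100000 rev/s
target J* = 0.2561; solve J* = V/(n·D) for n: n = V/(J*·D) = 85.65/(0.2561 × 3.115) = 107.364261 rev/s
rpm = 60·n = 6441.855641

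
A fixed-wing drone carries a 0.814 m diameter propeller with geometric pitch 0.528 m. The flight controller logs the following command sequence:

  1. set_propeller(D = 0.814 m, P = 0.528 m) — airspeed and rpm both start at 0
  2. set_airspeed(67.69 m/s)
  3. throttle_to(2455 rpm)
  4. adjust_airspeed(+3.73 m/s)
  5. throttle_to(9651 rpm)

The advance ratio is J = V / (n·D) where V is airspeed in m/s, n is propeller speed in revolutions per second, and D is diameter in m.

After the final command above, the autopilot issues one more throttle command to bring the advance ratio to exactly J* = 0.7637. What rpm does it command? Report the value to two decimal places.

rpm = 6893.25

set_propeller: D = 0.814 m, P = 0.528 m (p = P/D = 0.648649); state ← (V=0, rpm=0)
set_airspeed(67.69): V ← 67.69 m/s
throttle_to(2455): rpm ← 2455
adjust_airspeed(+3.73): V ← 67.69 +3.73 = 71.42 m/s
throttle_to(9651): rpm ← 9651
final state: V = 71.42 m/s, rpm = 9651 → n = rpm/60 = 160.850000 rev/s
target J* = 0.7637; solve J* = V/(n·D) for n: n = V/(J*·D) = 71.42/(0.7637 × 0.814) = 114.887466 rev/s
rpm = 60·n = 6893.247956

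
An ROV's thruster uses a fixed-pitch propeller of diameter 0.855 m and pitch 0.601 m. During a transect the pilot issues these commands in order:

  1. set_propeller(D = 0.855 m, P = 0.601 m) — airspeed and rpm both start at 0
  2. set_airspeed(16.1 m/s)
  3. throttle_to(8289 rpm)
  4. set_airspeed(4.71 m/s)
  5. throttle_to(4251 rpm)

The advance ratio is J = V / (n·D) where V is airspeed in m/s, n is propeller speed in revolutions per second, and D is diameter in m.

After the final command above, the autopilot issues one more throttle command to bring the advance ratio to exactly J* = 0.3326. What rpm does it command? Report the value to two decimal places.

set_propeller: D = 0.855 m, P = 0.601 m (p = P/D = 0.702924); state ← (V=0, rpm=0)
set_airspeed(16.1): V ← 16.1 m/s
throttle_to(8289): rpm ← 8289
set_airspeed(4.71): V ← 4.71 m/s
throttle_to(4251): rpm ← 4251
final state: V = 4.71 m/s, rpm = 4251 → n = rpm/60 = 70.850000 rev/s
target J* = 0.3326; solve J* = V/(n·D) for n: n = V/(J*·D) = 4.71/(0.3326 × 0.855) = 16.562754 rev/s
rpm = 60·n = 993.765231

rpm = 993.77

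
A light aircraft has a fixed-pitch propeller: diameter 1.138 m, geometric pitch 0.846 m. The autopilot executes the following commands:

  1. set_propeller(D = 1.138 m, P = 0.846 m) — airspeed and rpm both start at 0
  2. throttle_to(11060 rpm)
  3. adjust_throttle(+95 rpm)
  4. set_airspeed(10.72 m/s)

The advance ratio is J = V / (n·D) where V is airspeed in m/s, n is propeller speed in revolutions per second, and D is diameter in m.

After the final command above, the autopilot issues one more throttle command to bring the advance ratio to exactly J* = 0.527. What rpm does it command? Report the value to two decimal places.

set_propeller: D = 1.138 m, P = 0.846 m (p = P/D = 0.743409); state ← (V=0, rpm=0)
throttle_to(11060): rpm ← 11060
adjust_throttle(+95): rpm ← 11060 +95 = 11155
set_airspeed(10.72): V ← 10.72 m/s
final state: V = 10.72 m/s, rpm = 11155 → n = rpm/60 = 185.916667 rev/s
target J* = 0.527; solve J* = V/(n·D) for n: n = V/(J*·D) = 10.72/(0.527 × 1.138) = 17.874830 rev/s
rpm = 60·n = 1072.489770

rpm = 1072.49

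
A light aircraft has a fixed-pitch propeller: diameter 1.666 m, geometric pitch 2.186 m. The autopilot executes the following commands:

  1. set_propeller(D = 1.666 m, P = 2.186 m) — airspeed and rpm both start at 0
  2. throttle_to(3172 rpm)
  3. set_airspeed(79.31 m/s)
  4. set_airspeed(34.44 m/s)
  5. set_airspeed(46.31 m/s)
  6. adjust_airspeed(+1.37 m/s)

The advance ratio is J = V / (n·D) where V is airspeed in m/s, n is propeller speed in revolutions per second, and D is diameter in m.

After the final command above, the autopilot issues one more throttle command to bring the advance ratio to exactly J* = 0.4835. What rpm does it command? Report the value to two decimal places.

set_propeller: D = 1.666 m, P = 2.186 m (p = P/D = 1.312125); state ← (V=0, rpm=0)
throttle_to(3172): rpm ← 3172
set_airspeed(79.31): V ← 79.31 m/s
set_airspeed(34.44): V ← 34.44 m/s
set_airspeed(46.31): V ← 46.31 m/s
adjust_airspeed(+1.37): V ← 46.31 +1.37 = 47.68 m/s
final state: V = 47.68 m/s, rpm = 3172 → n = rpm/60 = 52.866667 rev/s
target J* = 0.4835; solve J* = V/(n·D) for n: n = V/(J*·D) = 47.68/(0.4835 × 1.666) = 59.192239 rev/s
rpm = 60·n = 3551.534368

rpm = 3551.53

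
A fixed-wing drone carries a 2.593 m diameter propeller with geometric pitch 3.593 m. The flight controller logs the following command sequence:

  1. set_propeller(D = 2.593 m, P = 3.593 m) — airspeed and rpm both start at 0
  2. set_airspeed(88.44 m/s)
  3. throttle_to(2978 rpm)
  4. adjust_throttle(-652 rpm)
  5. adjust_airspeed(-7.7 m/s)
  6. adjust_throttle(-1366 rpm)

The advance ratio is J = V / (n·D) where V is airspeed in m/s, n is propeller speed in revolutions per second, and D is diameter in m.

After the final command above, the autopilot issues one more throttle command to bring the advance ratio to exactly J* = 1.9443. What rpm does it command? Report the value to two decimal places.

set_propeller: D = 2.593 m, P = 3.593 m (p = P/D = 1.385654); state ← (V=0, rpm=0)
set_airspeed(88.44): V ← 88.44 m/s
throttle_to(2978): rpm ← 2978
adjust_throttle(-652): rpm ← 2978 -652 = 2326
adjust_airspeed(-7.7): V ← 88.44 -7.7 = 80.74 m/s
adjust_throttle(-1366): rpm ← 2326 -1366 = 960
final state: V = 80.74 m/s, rpm = 960 → n = rpm/60 = 16.000000 rev/s
target J* = 1.9443; solve J* = V/(n·D) for n: n = V/(J*·D) = 80.74/(1.9443 × 2.593) = 16.014853 rev/s
rpm = 60·n = 960.891170

rpm = 960.89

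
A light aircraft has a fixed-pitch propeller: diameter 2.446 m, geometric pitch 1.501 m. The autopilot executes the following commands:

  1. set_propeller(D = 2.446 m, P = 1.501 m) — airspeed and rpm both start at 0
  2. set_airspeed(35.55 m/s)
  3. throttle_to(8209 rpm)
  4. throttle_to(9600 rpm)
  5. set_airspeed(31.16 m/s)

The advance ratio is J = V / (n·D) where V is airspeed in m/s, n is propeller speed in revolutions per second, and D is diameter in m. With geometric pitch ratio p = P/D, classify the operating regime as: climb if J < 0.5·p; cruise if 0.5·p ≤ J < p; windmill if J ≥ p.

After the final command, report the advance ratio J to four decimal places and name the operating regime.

set_propeller: D = 2.446 m, P = 1.501 m (p = P/D = 0.613655); state ← (V=0, rpm=0)
set_airspeed(35.55): V ← 35.55 m/s
throttle_to(8209): rpm ← 8209
throttle_to(9600): rpm ← 9600
set_airspeed(31.16): V ← 31.16 m/s
final state: V = 31.16 m/s, rpm = 9600 → n = rpm/60 = 160.000000 rev/s
J = V / (n·D) = 31.16 / (160.000000 × 2.446) = 0.079620
regime bands: climb J<0.3068 | cruise [0.3068, 0.6137) | windmill J≥0.6137
J = 0.0796 → climb

J = 0.0796, regime = climb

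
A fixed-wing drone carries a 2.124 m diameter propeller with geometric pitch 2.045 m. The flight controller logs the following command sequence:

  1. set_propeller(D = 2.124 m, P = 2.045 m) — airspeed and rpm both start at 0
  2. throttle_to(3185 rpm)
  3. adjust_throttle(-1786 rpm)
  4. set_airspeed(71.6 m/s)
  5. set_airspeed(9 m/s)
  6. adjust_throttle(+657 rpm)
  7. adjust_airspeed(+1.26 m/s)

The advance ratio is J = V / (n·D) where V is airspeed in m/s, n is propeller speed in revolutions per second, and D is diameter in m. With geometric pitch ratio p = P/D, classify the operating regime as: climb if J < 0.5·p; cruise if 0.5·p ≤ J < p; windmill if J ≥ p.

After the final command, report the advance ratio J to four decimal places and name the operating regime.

set_propeller: D = 2.124 m, P = 2.045 m (p = P/D = 0.962806); state ← (V=0, rpm=0)
throttle_to(3185): rpm ← 3185
adjust_throttle(-1786): rpm ← 3185 -1786 = 1399
set_airspeed(71.6): V ← 71.6 m/s
set_airspeed(9): V ← 9 m/s
adjust_throttle(+657): rpm ← 1399 +657 = 2056
adjust_airspeed(+1.26): V ← 9 +1.26 = 10.26 m/s
final state: V = 10.26 m/s, rpm = 2056 → n = rpm/60 = 34.266667 rev/s
J = V / (n·D) = 10.26 / (34.266667 × 2.124) = 0.140968
regime bands: climb J<0.4814 | cruise [0.4814, 0.9628) | windmill J≥0.9628
J = 0.1410 → climb

J = 0.1410, regime = climb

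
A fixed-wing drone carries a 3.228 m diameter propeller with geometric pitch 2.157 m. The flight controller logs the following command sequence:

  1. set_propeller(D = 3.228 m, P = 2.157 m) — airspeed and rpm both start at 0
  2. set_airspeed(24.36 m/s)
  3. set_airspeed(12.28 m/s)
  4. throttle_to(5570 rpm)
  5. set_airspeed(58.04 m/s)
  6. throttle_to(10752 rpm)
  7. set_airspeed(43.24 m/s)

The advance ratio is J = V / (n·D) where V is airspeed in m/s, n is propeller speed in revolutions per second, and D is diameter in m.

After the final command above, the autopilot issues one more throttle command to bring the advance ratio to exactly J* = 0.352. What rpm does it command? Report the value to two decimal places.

rpm = 2283.29

set_propeller: D = 3.228 m, P = 2.157 m (p = P/D = 0.668216); state ← (V=0, rpm=0)
set_airspeed(24.36): V ← 24.36 m/s
set_airspeed(12.28): V ← 12.28 m/s
throttle_to(5570): rpm ← 5570
set_airspeed(58.04): V ← 58.04 m/s
throttle_to(10752): rpm ← 10752
set_airspeed(43.24): V ← 43.24 m/s
final state: V = 43.24 m/s, rpm = 10752 → n = rpm/60 = 179.200000 rev/s
target J* = 0.352; solve J* = V/(n·D) for n: n = V/(J*·D) = 43.24/(0.352 × 3.228) = 38.054805 rev/s
rpm = 60·n = 2283.288273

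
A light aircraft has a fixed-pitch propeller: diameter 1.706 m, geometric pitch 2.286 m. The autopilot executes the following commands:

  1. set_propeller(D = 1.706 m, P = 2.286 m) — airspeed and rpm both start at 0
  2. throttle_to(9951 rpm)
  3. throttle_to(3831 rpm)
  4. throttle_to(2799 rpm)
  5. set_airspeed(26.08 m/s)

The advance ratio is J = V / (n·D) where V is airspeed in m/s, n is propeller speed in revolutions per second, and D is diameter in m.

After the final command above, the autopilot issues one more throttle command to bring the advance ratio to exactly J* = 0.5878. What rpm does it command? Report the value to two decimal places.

rpm = 1560.45

set_propeller: D = 1.706 m, P = 2.286 m (p = P/D = 1.339977); state ← (V=0, rpm=0)
throttle_to(9951): rpm ← 9951
throttle_to(3831): rpm ← 3831
throttle_to(2799): rpm ← 2799
set_airspeed(26.08): V ← 26.08 m/s
final state: V = 26.08 m/s, rpm = 2799 → n = rpm/60 = 46.650000 rev/s
target J* = 0.5878; solve J* = V/(n·D) for n: n = V/(J*·D) = 26.08/(0.5878 × 1.706) = 26.007522 rev/s
rpm = 60·n = 1560.451334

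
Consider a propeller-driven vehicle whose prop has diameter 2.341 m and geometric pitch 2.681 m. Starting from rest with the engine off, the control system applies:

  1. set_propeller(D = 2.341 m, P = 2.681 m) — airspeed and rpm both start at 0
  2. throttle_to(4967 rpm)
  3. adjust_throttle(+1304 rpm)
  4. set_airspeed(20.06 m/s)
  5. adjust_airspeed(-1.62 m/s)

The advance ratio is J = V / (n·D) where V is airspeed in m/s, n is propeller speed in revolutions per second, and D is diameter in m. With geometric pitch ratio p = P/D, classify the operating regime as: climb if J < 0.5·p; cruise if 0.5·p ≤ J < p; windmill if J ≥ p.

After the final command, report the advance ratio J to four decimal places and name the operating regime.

set_propeller: D = 2.341 m, P = 2.681 m (p = P/D = 1.145237); state ← (V=0, rpm=0)
throttle_to(4967): rpm ← 4967
adjust_throttle(+1304): rpm ← 4967 +1304 = 6271
set_airspeed(20.06): V ← 20.06 m/s
adjust_airspeed(-1.62): V ← 20.06 -1.62 = 18.44 m/s
final state: V = 18.44 m/s, rpm = 6271 → n = rpm/60 = 104.516667 rev/s
J = V / (n·D) = 18.44 / (104.516667 × 2.341) = 0.075366
regime bands: climb J<0.5726 | cruise [0.5726, 1.1452) | windmill J≥1.1452
J = 0.0754 → climb

J = 0.0754, regime = climb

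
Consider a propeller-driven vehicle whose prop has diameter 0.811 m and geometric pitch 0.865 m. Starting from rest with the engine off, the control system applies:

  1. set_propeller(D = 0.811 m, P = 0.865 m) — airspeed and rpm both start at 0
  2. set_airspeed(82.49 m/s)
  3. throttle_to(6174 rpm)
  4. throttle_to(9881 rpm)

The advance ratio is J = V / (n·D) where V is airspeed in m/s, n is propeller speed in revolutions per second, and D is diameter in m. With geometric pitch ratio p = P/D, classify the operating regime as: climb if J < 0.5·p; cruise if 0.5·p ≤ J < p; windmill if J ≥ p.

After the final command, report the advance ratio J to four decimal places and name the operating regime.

J = 0.6176, regime = cruise

set_propeller: D = 0.811 m, P = 0.865 m (p = P/D = 1.066584); state ← (V=0, rpm=0)
set_airspeed(82.49): V ← 82.49 m/s
throttle_to(6174): rpm ← 6174
throttle_to(9881): rpm ← 9881
final state: V = 82.49 m/s, rpm = 9881 → n = rpm/60 = 164.683333 rev/s
J = V / (n·D) = 82.49 / (164.683333 × 0.811) = 0.617633
regime bands: climb J<0.5333 | cruise [0.5333, 1.0666) | windmill J≥1.0666
J = 0.6176 → cruise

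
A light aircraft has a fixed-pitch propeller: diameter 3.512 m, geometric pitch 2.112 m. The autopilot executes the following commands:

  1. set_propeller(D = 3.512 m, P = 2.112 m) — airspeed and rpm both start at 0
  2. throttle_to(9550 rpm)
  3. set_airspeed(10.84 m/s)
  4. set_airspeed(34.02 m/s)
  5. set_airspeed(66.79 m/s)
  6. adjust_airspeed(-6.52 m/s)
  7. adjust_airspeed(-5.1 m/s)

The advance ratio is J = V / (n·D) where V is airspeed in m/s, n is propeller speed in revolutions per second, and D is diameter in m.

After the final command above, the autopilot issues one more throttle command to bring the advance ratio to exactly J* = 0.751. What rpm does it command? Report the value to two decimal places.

rpm = 1255.05

set_propeller: D = 3.512 m, P = 2.112 m (p = P/D = 0.601367); state ← (V=0, rpm=0)
throttle_to(9550): rpm ← 9550
set_airspeed(10.84): V ← 10.84 m/s
set_airspeed(34.02): V ← 34.02 m/s
set_airspeed(66.79): V ← 66.79 m/s
adjust_airspeed(-6.52): V ← 66.79 -6.52 = 60.27 m/s
adjust_airspeed(-5.1): V ← 60.27 -5.1 = 55.17 m/s
final state: V = 55.17 m/s, rpm = 9550 → n = rpm/60 = 159.166667 rev/s
target J* = 0.751; solve J* = V/(n·D) for n: n = V/(J*·D) = 55.17/(0.751 × 3.512) = 20.917440 rev/s
rpm = 60·n = 1255.046423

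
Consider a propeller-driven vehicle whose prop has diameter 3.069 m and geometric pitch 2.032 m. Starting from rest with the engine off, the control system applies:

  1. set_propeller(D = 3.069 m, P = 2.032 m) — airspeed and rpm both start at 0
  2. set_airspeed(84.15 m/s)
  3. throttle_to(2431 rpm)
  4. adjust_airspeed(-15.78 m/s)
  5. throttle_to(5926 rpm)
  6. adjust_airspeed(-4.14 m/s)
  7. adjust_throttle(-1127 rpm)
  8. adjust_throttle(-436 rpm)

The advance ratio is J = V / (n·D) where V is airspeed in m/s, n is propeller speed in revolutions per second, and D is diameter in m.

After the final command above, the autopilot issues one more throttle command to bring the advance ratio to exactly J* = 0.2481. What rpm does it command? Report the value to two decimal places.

set_propeller: D = 3.069 m, P = 2.032 m (p = P/D = 0.662105); state ← (V=0, rpm=0)
set_airspeed(84.15): V ← 84.15 m/s
throttle_to(2431): rpm ← 2431
adjust_airspeed(-15.78): V ← 84.15 -15.78 = 68.37 m/s
throttle_to(5926): rpm ← 5926
adjust_airspeed(-4.14): V ← 68.37 -4.14 = 64.23 m/s
adjust_throttle(-1127): rpm ← 5926 -1127 = 4799
adjust_throttle(-436): rpm ← 4799 -436 = 4363
final state: V = 64.23 m/s, rpm = 4363 → n = rpm/60 = 72.716667 rev/s
target J* = 0.2481; solve J* = V/(n·D) for n: n = V/(J*·D) = 64.23/(0.2481 × 3.069) = 84.355668 rev/s
rpm = 60·n = 5061.340085

rpm = 5061.34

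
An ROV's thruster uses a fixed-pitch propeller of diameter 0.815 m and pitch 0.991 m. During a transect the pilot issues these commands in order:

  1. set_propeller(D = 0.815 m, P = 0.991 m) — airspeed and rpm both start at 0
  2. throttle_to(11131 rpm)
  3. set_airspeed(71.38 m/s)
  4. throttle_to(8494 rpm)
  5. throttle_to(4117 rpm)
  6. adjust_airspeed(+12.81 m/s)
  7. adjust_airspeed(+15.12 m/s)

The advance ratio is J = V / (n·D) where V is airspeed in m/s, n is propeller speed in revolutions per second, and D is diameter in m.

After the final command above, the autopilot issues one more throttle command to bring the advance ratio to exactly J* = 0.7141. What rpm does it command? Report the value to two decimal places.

set_propeller: D = 0.815 m, P = 0.991 m (p = P/D = 1.215951); state ← (V=0, rpm=0)
throttle_to(11131): rpm ← 11131
set_airspeed(71.38): V ← 71.38 m/s
throttle_to(8494): rpm ← 8494
throttle_to(4117): rpm ← 4117
adjust_airspeed(+12.81): V ← 71.38 +12.81 = 84.19 m/s
adjust_airspeed(+15.12): V ← 84.19 +15.12 = 99.31 m/s
final state: V = 99.31 m/s, rpm = 4117 → n = rpm/60 = 68.616667 rev/s
target J* = 0.7141; solve J* = V/(n·D) for n: n = V/(J*·D) = 99.31/(0.7141 × 0.815) = 170.638231 rev/s
rpm = 60·n = 10238.293858

rpm = 10238.29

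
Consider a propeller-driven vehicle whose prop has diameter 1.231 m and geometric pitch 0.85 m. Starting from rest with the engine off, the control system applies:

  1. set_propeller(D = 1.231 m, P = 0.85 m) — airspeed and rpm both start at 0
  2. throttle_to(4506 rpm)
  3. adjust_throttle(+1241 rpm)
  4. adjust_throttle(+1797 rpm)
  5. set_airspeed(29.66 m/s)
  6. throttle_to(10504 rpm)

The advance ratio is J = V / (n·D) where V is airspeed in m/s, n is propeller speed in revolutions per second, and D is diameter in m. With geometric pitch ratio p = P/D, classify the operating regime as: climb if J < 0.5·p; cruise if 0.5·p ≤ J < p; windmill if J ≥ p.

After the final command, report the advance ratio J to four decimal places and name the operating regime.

J = 0.1376, regime = climb

set_propeller: D = 1.231 m, P = 0.85 m (p = P/D = 0.690496); state ← (V=0, rpm=0)
throttle_to(4506): rpm ← 4506
adjust_throttle(+1241): rpm ← 4506 +1241 = 5747
adjust_throttle(+1797): rpm ← 5747 +1797 = 7544
set_airspeed(29.66): V ← 29.66 m/s
throttle_to(10504): rpm ← 10504
final state: V = 29.66 m/s, rpm = 10504 → n = rpm/60 = 175.066667 rev/s
J = V / (n·D) = 29.66 / (175.066667 × 1.231) = 0.137629
regime bands: climb J<0.3452 | cruise [0.3452, 0.6905) | windmill J≥0.6905
J = 0.1376 → climb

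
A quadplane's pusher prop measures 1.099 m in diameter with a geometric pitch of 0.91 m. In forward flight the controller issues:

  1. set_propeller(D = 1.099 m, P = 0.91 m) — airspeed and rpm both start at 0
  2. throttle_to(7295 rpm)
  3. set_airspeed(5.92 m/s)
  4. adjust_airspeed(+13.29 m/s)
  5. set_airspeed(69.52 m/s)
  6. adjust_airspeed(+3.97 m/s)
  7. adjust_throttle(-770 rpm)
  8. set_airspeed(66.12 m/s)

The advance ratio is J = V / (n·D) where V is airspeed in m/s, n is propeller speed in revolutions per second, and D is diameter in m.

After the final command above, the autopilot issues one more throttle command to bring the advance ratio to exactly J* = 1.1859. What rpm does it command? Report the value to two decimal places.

set_propeller: D = 1.099 m, P = 0.91 m (p = P/D = 0.828025); state ← (V=0, rpm=0)
throttle_to(7295): rpm ← 7295
set_airspeed(5.92): V ← 5.92 m/s
adjust_airspeed(+13.29): V ← 5.92 +13.29 = 19.21 m/s
set_airspeed(69.52): V ← 69.52 m/s
adjust_airspeed(+3.97): V ← 69.52 +3.97 = 73.49 m/s
adjust_throttle(-770): rpm ← 7295 -770 = 6525
set_airspeed(66.12): V ← 66.12 m/s
final state: V = 66.12 m/s, rpm = 6525 → n = rpm/60 = 108.750000 rev/s
target J* = 1.1859; solve J* = V/(n·D) for n: n = V/(J*·D) = 66.12/(1.1859 × 1.099) = 50.732596 rev/s
rpm = 60·n = 3043.955743

rpm = 3043.96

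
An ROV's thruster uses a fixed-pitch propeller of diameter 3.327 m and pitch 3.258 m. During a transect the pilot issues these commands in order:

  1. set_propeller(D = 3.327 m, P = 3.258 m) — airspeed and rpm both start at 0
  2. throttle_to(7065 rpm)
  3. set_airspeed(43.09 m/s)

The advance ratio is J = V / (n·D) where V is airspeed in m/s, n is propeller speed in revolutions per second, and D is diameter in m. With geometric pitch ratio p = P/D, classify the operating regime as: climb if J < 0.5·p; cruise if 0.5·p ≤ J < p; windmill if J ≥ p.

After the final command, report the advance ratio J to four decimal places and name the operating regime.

set_propeller: D = 3.327 m, P = 3.258 m (p = P/D = 0.979261); state ← (V=0, rpm=0)
throttle_to(7065): rpm ← 7065
set_airspeed(43.09): V ← 43.09 m/s
final state: V = 43.09 m/s, rpm = 7065 → n = rpm/60 = 117.750000 rev/s
J = V / (n·D) = 43.09 / (117.750000 × 3.327) = 0.109992
regime bands: climb J<0.4896 | cruise [0.4896, 0.9793) | windmill J≥0.9793
J = 0.1100 → climb

J = 0.1100, regime = climb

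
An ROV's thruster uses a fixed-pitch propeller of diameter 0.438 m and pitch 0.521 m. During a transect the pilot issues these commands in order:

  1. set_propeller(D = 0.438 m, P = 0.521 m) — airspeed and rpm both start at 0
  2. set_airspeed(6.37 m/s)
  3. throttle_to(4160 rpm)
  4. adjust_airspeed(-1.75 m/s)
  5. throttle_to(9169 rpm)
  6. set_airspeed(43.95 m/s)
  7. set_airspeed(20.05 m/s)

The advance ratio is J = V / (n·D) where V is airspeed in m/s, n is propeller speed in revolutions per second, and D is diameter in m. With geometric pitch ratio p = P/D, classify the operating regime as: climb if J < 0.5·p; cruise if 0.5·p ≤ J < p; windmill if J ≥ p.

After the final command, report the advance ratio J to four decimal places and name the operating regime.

set_propeller: D = 0.438 m, P = 0.521 m (p = P/D = 1.189498); state ← (V=0, rpm=0)
set_airspeed(6.37): V ← 6.37 m/s
throttle_to(4160): rpm ← 4160
adjust_airspeed(-1.75): V ← 6.37 -1.75 = 4.62 m/s
throttle_to(9169): rpm ← 9169
set_airspeed(43.95): V ← 43.95 m/s
set_airspeed(20.05): V ← 20.05 m/s
final state: V = 20.05 m/s, rpm = 9169 → n = rpm/60 = 152.816667 rev/s
J = V / (n·D) = 20.05 / (152.816667 × 0.438) = 0.299550
regime bands: climb J<0.5947 | cruise [0.5947, 1.1895) | windmill J≥1.1895
J = 0.2996 → climb

J = 0.2996, regime = climb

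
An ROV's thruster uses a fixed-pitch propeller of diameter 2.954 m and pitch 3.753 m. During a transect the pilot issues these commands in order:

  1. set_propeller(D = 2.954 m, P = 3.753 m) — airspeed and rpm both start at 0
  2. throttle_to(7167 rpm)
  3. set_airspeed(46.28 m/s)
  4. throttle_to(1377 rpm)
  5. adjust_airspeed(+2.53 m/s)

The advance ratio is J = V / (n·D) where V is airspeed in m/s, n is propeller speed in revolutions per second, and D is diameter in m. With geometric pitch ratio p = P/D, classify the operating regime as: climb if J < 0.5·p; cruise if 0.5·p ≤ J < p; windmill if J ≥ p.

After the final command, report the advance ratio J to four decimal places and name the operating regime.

set_propeller: D = 2.954 m, P = 3.753 m (p = P/D = 1.270481); state ← (V=0, rpm=0)
throttle_to(7167): rpm ← 7167
set_airspeed(46.28): V ← 46.28 m/s
throttle_to(1377): rpm ← 1377
adjust_airspeed(+2.53): V ← 46.28 +2.53 = 48.81 m/s
final state: V = 48.81 m/s, rpm = 1377 → n = rpm/60 = 22.950000 rev/s
J = V / (n·D) = 48.81 / (22.950000 × 2.954) = 0.719972
regime bands: climb J<0.6352 | cruise [0.6352, 1.2705) | windmill J≥1.2705
J = 0.7200 → cruise

J = 0.7200, regime = cruise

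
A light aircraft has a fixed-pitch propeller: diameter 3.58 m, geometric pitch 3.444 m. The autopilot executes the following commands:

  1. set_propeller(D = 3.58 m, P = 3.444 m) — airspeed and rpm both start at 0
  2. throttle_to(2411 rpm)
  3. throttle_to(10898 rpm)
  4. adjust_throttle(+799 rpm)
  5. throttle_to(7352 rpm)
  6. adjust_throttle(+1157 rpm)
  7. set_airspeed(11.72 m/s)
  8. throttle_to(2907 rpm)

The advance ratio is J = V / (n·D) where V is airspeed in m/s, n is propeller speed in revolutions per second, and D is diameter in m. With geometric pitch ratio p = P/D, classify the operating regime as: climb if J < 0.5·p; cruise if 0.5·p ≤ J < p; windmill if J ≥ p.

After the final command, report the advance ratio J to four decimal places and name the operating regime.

set_propeller: D = 3.58 m, P = 3.444 m (p = P/D = 0.962011); state ← (V=0, rpm=0)
throttle_to(2411): rpm ← 2411
throttle_to(10898): rpm ← 10898
adjust_throttle(+799): rpm ← 10898 +799 = 11697
throttle_to(7352): rpm ← 7352
adjust_throttle(+1157): rpm ← 7352 +1157 = 8509
set_airspeed(11.72): V ← 11.72 m/s
throttle_to(2907): rpm ← 2907
final state: V = 11.72 m/s, rpm = 2907 → n = rpm/60 = 48.450000 rev/s
J = V / (n·D) = 11.72 / (48.450000 × 3.58) = 0.067570
regime bands: climb J<0.4810 | cruise [0.4810, 0.9620) | windmill J≥0.9620
J = 0.0676 → climb

J = 0.0676, regime = climb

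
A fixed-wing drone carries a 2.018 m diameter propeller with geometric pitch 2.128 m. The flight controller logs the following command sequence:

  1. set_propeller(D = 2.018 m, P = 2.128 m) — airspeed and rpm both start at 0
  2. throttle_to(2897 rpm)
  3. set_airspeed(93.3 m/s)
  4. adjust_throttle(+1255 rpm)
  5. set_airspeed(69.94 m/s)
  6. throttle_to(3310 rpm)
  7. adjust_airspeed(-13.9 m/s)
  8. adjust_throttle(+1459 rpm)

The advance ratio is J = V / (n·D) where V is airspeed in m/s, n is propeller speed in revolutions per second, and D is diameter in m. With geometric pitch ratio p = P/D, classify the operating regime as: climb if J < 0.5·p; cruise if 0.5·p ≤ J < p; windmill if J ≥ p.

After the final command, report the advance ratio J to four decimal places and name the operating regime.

set_propeller: D = 2.018 m, P = 2.128 m (p = P/D = 1.054509); state ← (V=0, rpm=0)
throttle_to(2897): rpm ← 2897
set_airspeed(93.3): V ← 93.3 m/s
adjust_throttle(+1255): rpm ← 2897 +1255 = 4152
set_airspeed(69.94): V ← 69.94 m/s
throttle_to(3310): rpm ← 3310
adjust_airspeed(-13.9): V ← 69.94 -13.9 = 56.04 m/s
adjust_throttle(+1459): rpm ← 3310 +1459 = 4769
final state: V = 56.04 m/s, rpm = 4769 → n = rpm/60 = 79.483333 rev/s
J = V / (n·D) = 56.04 / (79.483333 × 2.018) = 0.349382
regime bands: climb J<0.5273 | cruise [0.5273, 1.0545) | windmill J≥1.0545
J = 0.3494 → climb

J = 0.3494, regime = climb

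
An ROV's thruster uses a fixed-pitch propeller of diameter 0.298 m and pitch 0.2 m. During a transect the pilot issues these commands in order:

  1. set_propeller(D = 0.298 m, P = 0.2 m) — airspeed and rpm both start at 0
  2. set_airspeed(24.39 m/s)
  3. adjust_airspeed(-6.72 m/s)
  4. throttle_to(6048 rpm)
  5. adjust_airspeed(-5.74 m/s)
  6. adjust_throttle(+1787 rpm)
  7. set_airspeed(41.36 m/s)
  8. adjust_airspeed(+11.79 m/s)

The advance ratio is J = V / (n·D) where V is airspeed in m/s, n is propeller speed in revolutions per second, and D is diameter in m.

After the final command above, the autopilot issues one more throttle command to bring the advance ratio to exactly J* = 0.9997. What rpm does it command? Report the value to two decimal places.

rpm = 10704.55

set_propeller: D = 0.298 m, P = 0.2 m (p = P/D = 0.671141); state ← (V=0, rpm=0)
set_airspeed(24.39): V ← 24.39 m/s
adjust_airspeed(-6.72): V ← 24.39 -6.72 = 17.67 m/s
throttle_to(6048): rpm ← 6048
adjust_airspeed(-5.74): V ← 17.67 -5.74 = 11.93 m/s
adjust_throttle(+1787): rpm ← 6048 +1787 = 7835
set_airspeed(41.36): V ← 41.36 m/s
adjust_airspeed(+11.79): V ← 41.36 +11.79 = 53.15 m/s
final state: V = 53.15 m/s, rpm = 7835 → n = rpm/60 = 130.583333 rev/s
target J* = 0.9997; solve J* = V/(n·D) for n: n = V/(J*·D) = 53.15/(0.9997 × 0.298) = 178.409227 rev/s
rpm = 60·n = 10704.553648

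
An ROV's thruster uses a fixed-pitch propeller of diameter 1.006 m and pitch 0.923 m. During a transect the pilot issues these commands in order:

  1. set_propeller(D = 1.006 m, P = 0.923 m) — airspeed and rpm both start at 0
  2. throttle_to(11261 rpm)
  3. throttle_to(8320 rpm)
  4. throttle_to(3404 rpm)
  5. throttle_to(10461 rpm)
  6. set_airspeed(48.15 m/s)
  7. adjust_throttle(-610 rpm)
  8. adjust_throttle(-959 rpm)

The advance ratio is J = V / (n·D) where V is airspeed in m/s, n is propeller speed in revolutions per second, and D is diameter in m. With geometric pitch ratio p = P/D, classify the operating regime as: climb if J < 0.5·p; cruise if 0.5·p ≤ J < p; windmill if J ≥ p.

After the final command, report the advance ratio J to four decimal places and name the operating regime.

set_propeller: D = 1.006 m, P = 0.923 m (p = P/D = 0.917495); state ← (V=0, rpm=0)
throttle_to(11261): rpm ← 11261
throttle_to(8320): rpm ← 8320
throttle_to(3404): rpm ← 3404
throttle_to(10461): rpm ← 10461
set_airspeed(48.15): V ← 48.15 m/s
adjust_throttle(-610): rpm ← 10461 -610 = 9851
adjust_throttle(-959): rpm ← 9851 -959 = 8892
final state: V = 48.15 m/s, rpm = 8892 → n = rpm/60 = 148.200000 rev/s
J = V / (n·D) = 48.15 / (148.200000 × 1.006) = 0.322961
regime bands: climb J<0.4587 | cruise [0.4587, 0.9175) | windmill J≥0.9175
J = 0.3230 → climb

J = 0.3230, regime = climb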